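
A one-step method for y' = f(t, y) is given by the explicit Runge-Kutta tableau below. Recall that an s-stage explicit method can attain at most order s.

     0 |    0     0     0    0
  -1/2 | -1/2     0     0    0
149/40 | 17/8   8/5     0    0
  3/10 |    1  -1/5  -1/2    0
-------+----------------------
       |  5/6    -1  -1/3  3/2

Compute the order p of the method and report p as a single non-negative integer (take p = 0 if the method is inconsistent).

1

b = (5/6, -1, -1/3, 3/2)
c = (0, -1/2, 149/40, 3/10)
Ac = (0, 0, -4/5, -141/80)
Σ b_i: 5/6·1 + (-1)·1 + (-1/3)·1 + 3/2·1 = 1 ✓
b·c: (-1)·(-1/2) + (-1/3)·149/40 + 3/2·3/10 = -7/24 ≠ 1/2 ⇒ order 1.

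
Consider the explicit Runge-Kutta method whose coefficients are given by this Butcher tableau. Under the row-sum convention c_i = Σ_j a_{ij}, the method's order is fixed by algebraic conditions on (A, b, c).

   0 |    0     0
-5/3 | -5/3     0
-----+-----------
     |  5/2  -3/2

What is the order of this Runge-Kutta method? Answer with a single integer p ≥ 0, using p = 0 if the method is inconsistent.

b = (5/2, -3/2)
c = (0, -5/3)
Σ b_i: 5/2·1 + (-3/2)·1 = 1 ✓
b·c: (-3/2)·(-5/3) = 5/2 ≠ 1/2 ⇒ order 1.

1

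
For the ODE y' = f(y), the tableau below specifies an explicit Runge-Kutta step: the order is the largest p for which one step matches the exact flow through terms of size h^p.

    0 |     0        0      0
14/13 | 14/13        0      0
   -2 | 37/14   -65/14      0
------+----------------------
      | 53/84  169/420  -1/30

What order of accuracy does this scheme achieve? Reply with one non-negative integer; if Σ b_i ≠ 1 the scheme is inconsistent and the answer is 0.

b = (53/84, 169/420, -1/30)
c = (0, 14/13, -2)
Ac = (0, 0, -5)
Σ b_i: 53/84·1 + 169/420·1 + (-1/30)·1 = 1 ✓
b·c: 169/420·14/13 + (-1/30)·(-2) = 1/2 ✓
b·c²: 169/420·196/169 + (-1/30)·4 = 1/3 ✓
b·Ac: (-1/30)·(-5) = 1/6 ✓; 3 stages ⇒ order 3.

3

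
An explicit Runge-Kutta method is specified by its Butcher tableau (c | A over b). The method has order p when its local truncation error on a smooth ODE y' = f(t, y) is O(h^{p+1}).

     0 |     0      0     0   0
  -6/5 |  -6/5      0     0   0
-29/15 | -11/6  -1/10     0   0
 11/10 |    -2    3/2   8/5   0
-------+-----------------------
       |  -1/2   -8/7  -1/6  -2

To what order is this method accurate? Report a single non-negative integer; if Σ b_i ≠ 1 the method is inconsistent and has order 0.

b = (-1/2, -8/7, -1/6, -2)
c = (0, -6/5, -29/15, 11/10)
Ac = (0, 0, 3/25, -367/75)
Σ b_i: (-1/2)·1 + (-8/7)·1 + (-1/6)·1 + (-2)·1 = -80/21 ≠ 1 ⇒ order 0.

0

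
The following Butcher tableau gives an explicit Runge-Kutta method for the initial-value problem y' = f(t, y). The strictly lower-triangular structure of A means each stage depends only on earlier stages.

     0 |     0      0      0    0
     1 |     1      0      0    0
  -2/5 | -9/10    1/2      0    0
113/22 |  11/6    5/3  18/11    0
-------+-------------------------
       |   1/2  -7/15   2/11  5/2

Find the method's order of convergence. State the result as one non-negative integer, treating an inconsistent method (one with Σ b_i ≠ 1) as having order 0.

b = (1/2, -7/15, 2/11, 5/2)
c = (0, 1, -2/5, 113/22)
Ac = (0, 0, 1/2, 167/165)
Σ b_i: 1/2·1 + (-7/15)·1 + 2/11·1 + 5/2·1 = 448/165 ≠ 1 ⇒ order 0.

0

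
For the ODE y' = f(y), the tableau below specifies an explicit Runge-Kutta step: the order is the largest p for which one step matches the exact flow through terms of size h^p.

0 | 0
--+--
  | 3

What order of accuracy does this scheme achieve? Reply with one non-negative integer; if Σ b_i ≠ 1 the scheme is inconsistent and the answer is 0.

b = (3)
c = (0)
Σ b_i: 3·1 = 3 ≠ 1 ⇒ order 0.

0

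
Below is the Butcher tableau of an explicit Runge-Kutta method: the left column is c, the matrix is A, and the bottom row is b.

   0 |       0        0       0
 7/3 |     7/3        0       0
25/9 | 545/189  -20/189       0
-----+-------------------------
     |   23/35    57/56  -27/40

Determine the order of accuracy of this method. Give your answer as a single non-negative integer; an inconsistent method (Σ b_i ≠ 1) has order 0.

b = (23/35, 57/56, -27/40)
c = (0, 7/3, 25/9)
Ac = (0, 0, -20/81)
Σ b_i: 23/35·1 + 57/56·1 + (-27/40)·1 = 1 ✓
b·c: 57/56·7/3 + (-27/40)·25/9 = 1/2 ✓
b·c²: 57/56·49/9 + (-27/40)·625/81 = 1/3 ✓
b·Ac: (-27/40)·(-20/81) = 1/6 ✓; 3 stages ⇒ order 3.

3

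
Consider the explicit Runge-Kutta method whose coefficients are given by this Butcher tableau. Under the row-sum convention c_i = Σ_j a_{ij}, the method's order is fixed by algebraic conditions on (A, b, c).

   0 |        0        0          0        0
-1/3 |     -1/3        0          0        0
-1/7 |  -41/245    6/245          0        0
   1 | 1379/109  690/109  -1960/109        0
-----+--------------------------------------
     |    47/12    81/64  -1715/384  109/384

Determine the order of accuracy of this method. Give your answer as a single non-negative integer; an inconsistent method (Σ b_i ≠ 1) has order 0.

4

b = (47/12, 81/64, -1715/384, 109/384)
c = (0, -1/3, -1/7, 1)
Ac = (0, 0, -2/245, 50/109)
Σ b_i: 47/12·1 + 81/64·1 + (-1715/384)·1 + 109/384·1 = 1 ✓
b·c: 81/64·(-1/3) + (-1715/384)·(-1/7) + 109/384·1 = 1/2 ✓
b·c²: 81/64·1/9 + (-1715/384)·1/49 + 109/384·1 = 1/3 ✓
b·Ac: (-1715/384)·(-2/245) + 109/384·50/109 = 1/6 ✓
b·c³: 81/64·(-1/27) + (-1715/384)·(-1/343) + 109/384·1 = 1/4 ✓
b·(c∘Ac): (-1715/384)·2/1715 + 109/384·50/109 = 1/8 ✓
b·Ac²: (-1715/384)·2/735 + 109/384·110/327 = 1/12 ✓
b·A²c: 109/384·16/109 = 1/24 ✓; 4 stages ⇒ order 4.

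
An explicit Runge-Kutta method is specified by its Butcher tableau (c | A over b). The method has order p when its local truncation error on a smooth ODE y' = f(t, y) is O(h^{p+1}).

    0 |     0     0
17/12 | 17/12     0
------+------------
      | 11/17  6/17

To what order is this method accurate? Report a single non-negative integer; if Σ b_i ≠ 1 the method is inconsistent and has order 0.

2

b = (11/17, 6/17)
c = (0, 17/12)
Σ b_i: 11/17·1 + 6/17·1 = 1 ✓
b·c: 6/17·17/12 = 1/2 ✓; 2 stages ⇒ order 2.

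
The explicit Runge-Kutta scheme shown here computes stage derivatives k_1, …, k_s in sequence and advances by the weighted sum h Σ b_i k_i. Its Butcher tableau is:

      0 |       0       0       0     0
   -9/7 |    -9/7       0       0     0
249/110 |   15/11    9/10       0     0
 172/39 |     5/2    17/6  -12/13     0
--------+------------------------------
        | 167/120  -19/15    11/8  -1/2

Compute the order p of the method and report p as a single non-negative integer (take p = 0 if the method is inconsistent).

1

b = (167/120, -19/15, 11/8, -1/2)
c = (0, -9/7, 249/110, 172/39)
Ac = (0, 0, -81/70, -57381/10010)
Σ b_i: 167/120·1 + (-19/15)·1 + 11/8·1 + (-1/2)·1 = 1 ✓
b·c: (-19/15)·(-9/7) + 11/8·249/110 + (-1/2)·172/39 = 11077/4368 ≠ 1/2 ⇒ order 1.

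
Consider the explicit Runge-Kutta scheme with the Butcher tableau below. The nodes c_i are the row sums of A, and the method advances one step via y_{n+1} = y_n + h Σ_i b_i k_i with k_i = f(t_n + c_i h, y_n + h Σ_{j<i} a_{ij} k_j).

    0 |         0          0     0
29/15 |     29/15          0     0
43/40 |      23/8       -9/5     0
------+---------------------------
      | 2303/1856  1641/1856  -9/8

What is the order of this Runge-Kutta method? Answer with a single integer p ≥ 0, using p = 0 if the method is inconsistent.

b = (2303/1856, 1641/1856, -9/8)
c = (0, 29/15, 43/40)
Ac = (0, 0, -87/25)
Σ b_i: 2303/1856·1 + 1641/1856·1 + (-9/8)·1 = 1 ✓
b·c: 1641/1856·29/15 + (-9/8)·43/40 = 1/2 ✓
b·c²: 1641/1856·841/225 + (-9/8)·1849/1600 = 76981/38400 ≠ 1/3 ⇒ order 2.
b·Ac: (-9/8)·(-87/25) = 783/200 ≠ 1/6

2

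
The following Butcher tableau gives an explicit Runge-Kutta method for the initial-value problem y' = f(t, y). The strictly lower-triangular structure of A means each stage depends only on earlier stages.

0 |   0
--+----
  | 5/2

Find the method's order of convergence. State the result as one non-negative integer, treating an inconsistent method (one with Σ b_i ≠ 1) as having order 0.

b = (5/2)
c = (0)
Σ b_i: 5/2·1 = 5/2 ≠ 1 ⇒ order 0.

0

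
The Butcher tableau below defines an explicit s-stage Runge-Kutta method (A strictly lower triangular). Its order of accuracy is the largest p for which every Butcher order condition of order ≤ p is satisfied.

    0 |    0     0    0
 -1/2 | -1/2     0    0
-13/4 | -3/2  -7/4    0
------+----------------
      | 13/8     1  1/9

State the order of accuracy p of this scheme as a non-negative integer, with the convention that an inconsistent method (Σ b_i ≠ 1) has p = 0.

b = (13/8, 1, 1/9)
c = (0, -1/2, -13/4)
Ac = (0, 0, 7/8)
Σ b_i: 13/8·1 + 1·1 + 1/9·1 = 197/72 ≠ 1 ⇒ order 0.

0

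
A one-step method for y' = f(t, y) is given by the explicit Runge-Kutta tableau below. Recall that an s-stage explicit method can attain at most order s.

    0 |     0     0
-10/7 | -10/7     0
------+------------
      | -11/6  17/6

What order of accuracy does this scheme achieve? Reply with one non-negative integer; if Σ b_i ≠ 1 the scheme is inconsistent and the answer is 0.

1

b = (-11/6, 17/6)
c = (0, -10/7)
Σ b_i: (-11/6)·1 + 17/6·1 = 1 ✓
b·c: 17/6·(-10/7) = -85/21 ≠ 1/2 ⇒ order 1.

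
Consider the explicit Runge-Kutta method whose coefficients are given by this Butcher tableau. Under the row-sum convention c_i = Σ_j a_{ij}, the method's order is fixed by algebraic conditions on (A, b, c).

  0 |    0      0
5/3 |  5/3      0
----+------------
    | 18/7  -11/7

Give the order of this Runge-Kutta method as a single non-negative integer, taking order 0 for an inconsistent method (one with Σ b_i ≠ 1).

1

b = (18/7, -11/7)
c = (0, 5/3)
Σ b_i: 18/7·1 + (-11/7)·1 = 1 ✓
b·c: (-11/7)·5/3 = -55/21 ≠ 1/2 ⇒ order 1.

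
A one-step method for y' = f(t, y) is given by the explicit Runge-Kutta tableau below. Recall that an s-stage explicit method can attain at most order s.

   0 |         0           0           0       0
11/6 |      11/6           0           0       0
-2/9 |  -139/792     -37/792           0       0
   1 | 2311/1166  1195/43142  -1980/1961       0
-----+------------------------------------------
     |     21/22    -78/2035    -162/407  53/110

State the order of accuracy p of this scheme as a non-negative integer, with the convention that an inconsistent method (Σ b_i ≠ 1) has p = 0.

4

b = (21/22, -78/2035, -162/407, 53/110)
c = (0, 11/6, -2/9, 1)
Ac = (0, 0, -37/432, 175/636)
Σ b_i: 21/22·1 + (-78/2035)·1 + (-162/407)·1 + 53/110·1 = 1 ✓
b·c: (-78/2035)·11/6 + (-162/407)·(-2/9) + 53/110·1 = 1/2 ✓
b·c²: (-78/2035)·121/36 + (-162/407)·4/81 + 53/110·1 = 1/3 ✓
b·Ac: (-162/407)·(-37/432) + 53/110·175/636 = 1/6 ✓
b·c³: (-78/2035)·1331/216 + (-162/407)·(-8/729) + 53/110·1 = 1/4 ✓
b·(c∘Ac): (-162/407)·37/1944 + 53/110·175/636 = 1/8 ✓
b·Ac²: (-162/407)·(-407/2592) + 53/110·55/1272 = 1/12 ✓
b·A²c: 53/110·55/636 = 1/24 ✓; 4 stages ⇒ order 4.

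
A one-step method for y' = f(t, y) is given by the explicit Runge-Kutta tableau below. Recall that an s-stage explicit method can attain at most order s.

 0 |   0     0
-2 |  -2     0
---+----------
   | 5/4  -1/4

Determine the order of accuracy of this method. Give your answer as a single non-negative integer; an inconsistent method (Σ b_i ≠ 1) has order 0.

2

b = (5/4, -1/4)
c = (0, -2)
Σ b_i: 5/4·1 + (-1/4)·1 = 1 ✓
b·c: (-1/4)·(-2) = 1/2 ✓; 2 stages ⇒ order 2.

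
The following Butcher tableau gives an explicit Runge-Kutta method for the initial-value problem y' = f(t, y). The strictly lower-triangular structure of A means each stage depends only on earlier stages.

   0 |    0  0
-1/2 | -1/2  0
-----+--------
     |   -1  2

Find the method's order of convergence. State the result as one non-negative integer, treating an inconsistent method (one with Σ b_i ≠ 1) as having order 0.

b = (-1, 2)
c = (0, -1/2)
Σ b_i: (-1)·1 + 2·1 = 1 ✓
b·c: 2·(-1/2) = -1 ≠ 1/2 ⇒ order 1.

1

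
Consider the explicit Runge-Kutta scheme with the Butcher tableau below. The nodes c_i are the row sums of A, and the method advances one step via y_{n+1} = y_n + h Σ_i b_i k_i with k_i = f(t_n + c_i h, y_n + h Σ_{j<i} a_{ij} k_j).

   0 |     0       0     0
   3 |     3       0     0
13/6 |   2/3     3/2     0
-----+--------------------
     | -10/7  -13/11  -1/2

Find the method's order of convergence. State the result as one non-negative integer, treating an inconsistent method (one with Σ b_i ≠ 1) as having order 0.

0

b = (-10/7, -13/11, -1/2)
c = (0, 3, 13/6)
Ac = (0, 0, 9/2)
Σ b_i: (-10/7)·1 + (-13/11)·1 + (-1/2)·1 = -479/154 ≠ 1 ⇒ order 0.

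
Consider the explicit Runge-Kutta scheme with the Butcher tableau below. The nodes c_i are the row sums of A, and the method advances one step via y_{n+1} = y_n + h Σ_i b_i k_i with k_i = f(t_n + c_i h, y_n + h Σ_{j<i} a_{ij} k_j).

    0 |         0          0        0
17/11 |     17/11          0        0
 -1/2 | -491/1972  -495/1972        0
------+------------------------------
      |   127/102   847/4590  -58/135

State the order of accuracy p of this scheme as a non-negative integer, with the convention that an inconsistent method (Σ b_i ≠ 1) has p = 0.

3

b = (127/102, 847/4590, -58/135)
c = (0, 17/11, -1/2)
Ac = (0, 0, -45/116)
Σ b_i: 127/102·1 + 847/4590·1 + (-58/135)·1 = 1 ✓
b·c: 847/4590·17/11 + (-58/135)·(-1/2) = 1/2 ✓
b·c²: 847/4590·289/121 + (-58/135)·1/4 = 1/3 ✓
b·Ac: (-58/135)·(-45/116) = 1/6 ✓; 3 stages ⇒ order 3.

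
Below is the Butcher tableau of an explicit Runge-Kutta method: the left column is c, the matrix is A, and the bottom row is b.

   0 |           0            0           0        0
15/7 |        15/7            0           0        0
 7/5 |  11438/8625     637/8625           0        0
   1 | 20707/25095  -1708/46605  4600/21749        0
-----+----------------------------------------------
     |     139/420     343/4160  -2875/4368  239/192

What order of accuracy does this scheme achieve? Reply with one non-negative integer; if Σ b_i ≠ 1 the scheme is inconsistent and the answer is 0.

4

b = (139/420, 343/4160, -2875/4368, 239/192)
c = (0, 15/7, 7/5, 1)
Ac = (0, 0, 91/575, 52/239)
Σ b_i: 139/420·1 + 343/4160·1 + (-2875/4368)·1 + 239/192·1 = 1 ✓
b·c: 343/4160·15/7 + (-2875/4368)·7/5 + 239/192·1 = 1/2 ✓
b·c²: 343/4160·225/49 + (-2875/4368)·49/25 + 239/192·1 = 1/3 ✓
b·Ac: (-2875/4368)·91/575 + 239/192·52/239 = 1/6 ✓
b·c³: 343/4160·3375/343 + (-2875/4368)·343/125 + 239/192·1 = 1/4 ✓
b·(c∘Ac): (-2875/4368)·637/2875 + 239/192·52/239 = 1/8 ✓
b·Ac²: (-2875/4368)·39/115 + 239/192·412/1673 = 1/12 ✓
b·A²c: 239/192·8/239 = 1/24 ✓; 4 stages ⇒ order 4.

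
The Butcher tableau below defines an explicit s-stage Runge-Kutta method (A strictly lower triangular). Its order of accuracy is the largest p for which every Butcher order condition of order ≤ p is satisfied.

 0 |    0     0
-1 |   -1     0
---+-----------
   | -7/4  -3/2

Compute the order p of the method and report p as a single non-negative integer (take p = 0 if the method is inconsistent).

0

b = (-7/4, -3/2)
c = (0, -1)
Σ b_i: (-7/4)·1 + (-3/2)·1 = -13/4 ≠ 1 ⇒ order 0.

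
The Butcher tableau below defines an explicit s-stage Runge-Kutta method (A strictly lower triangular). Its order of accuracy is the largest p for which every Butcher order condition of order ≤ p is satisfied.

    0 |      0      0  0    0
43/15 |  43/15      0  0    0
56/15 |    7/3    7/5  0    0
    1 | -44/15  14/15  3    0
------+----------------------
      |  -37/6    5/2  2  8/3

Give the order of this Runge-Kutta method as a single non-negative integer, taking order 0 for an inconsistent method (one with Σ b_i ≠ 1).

b = (-37/6, 5/2, 2, 8/3)
c = (0, 43/15, 56/15, 1)
Ac = (0, 0, 301/75, 3122/225)
Σ b_i: (-37/6)·1 + 5/2·1 + 2·1 + 8/3·1 = 1 ✓
b·c: 5/2·43/15 + 2·56/15 + 8/3·1 = 173/10 ≠ 1/2 ⇒ order 1.

1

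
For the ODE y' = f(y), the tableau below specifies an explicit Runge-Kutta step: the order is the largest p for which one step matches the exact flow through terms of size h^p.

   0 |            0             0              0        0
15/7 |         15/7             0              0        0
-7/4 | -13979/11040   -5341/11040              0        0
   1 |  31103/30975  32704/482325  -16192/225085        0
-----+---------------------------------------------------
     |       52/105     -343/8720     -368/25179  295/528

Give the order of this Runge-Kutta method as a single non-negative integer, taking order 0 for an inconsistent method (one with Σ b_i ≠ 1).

b = (52/105, -343/8720, -368/25179, 295/528)
c = (0, 15/7, -7/4, 1)
Ac = (0, 0, -763/736, 16/59)
Σ b_i: 52/105·1 + (-343/8720)·1 + (-368/25179)·1 + 295/528·1 = 1 ✓
b·c: (-343/8720)·15/7 + (-368/25179)·(-7/4) + 295/528·1 = 1/2 ✓
b·c²: (-343/8720)·225/49 + (-368/25179)·49/16 + 295/528·1 = 1/3 ✓
b·Ac: (-368/25179)·(-763/736) + 295/528·16/59 = 1/6 ✓
b·c³: (-343/8720)·3375/343 + (-368/25179)·(-343/64) + 295/528·1 = 1/4 ✓
b·(c∘Ac): (-368/25179)·5341/2944 + 295/528·16/59 = 1/8 ✓
b·Ac²: (-368/25179)·(-1635/736) + 295/528·188/2065 = 1/12 ✓
b·A²c: 295/528·22/295 = 1/24 ✓; 4 stages ⇒ order 4.

4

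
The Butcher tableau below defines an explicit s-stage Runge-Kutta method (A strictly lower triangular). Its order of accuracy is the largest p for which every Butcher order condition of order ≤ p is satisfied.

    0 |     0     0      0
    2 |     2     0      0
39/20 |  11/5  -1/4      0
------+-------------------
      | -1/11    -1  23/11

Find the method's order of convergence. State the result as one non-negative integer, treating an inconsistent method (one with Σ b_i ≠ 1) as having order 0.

b = (-1/11, -1, 23/11)
c = (0, 2, 39/20)
Ac = (0, 0, -1/2)
Σ b_i: (-1/11)·1 + (-1)·1 + 23/11·1 = 1 ✓
b·c: (-1)·2 + 23/11·39/20 = 457/220 ≠ 1/2 ⇒ order 1.

1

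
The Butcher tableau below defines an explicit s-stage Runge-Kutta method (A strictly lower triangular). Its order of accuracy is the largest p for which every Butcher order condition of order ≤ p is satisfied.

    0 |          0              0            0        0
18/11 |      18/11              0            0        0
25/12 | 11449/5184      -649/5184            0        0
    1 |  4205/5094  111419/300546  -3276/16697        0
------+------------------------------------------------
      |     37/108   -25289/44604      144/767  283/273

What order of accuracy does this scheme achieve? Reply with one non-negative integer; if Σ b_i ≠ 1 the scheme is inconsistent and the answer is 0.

4

b = (37/108, -25289/44604, 144/767, 283/273)
c = (0, 18/11, 25/12, 1)
Ac = (0, 0, -59/288, 56/283)
Σ b_i: 37/108·1 + (-25289/44604)·1 + 144/767·1 + 283/273·1 = 1 ✓
b·c: (-25289/44604)·18/11 + 144/767·25/12 + 283/273·1 = 1/2 ✓
b·c²: (-25289/44604)·324/121 + 144/767·625/144 + 283/273·1 = 1/3 ✓
b·Ac: 144/767·(-59/288) + 283/273·56/283 = 1/6 ✓
b·c³: (-25289/44604)·5832/1331 + 144/767·15625/1728 + 283/273·1 = 1/4 ✓
b·(c∘Ac): 144/767·(-1475/3456) + 283/273·56/283 = 1/8 ✓
b·Ac²: 144/767·(-59/176) + 283/273·1757/12452 = 1/12 ✓
b·A²c: 283/273·91/2264 = 1/24 ✓; 4 stages ⇒ order 4.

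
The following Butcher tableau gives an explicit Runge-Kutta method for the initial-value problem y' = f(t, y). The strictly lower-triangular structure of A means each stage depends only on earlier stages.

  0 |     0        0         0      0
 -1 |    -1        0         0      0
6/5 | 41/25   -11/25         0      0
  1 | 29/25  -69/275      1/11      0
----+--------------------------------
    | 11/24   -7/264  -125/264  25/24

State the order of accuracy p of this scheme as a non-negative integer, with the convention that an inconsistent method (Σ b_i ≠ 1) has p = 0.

4

b = (11/24, -7/264, -125/264, 25/24)
c = (0, -1, 6/5, 1)
Ac = (0, 0, 11/25, 9/25)
Σ b_i: 11/24·1 + (-7/264)·1 + (-125/264)·1 + 25/24·1 = 1 ✓
b·c: (-7/264)·(-1) + (-125/264)·6/5 + 25/24·1 = 1/2 ✓
b·c²: (-7/264)·1 + (-125/264)·36/25 + 25/24·1 = 1/3 ✓
b·Ac: (-125/264)·11/25 + 25/24·9/25 = 1/6 ✓
b·c³: (-7/264)·(-1) + (-125/264)·216/125 + 25/24·1 = 1/4 ✓
b·(c∘Ac): (-125/264)·66/125 + 25/24·9/25 = 1/8 ✓
b·Ac²: (-125/264)·(-11/25) + 25/24·(-3/25) = 1/12 ✓
b·A²c: 25/24·1/25 = 1/24 ✓; 4 stages ⇒ order 4.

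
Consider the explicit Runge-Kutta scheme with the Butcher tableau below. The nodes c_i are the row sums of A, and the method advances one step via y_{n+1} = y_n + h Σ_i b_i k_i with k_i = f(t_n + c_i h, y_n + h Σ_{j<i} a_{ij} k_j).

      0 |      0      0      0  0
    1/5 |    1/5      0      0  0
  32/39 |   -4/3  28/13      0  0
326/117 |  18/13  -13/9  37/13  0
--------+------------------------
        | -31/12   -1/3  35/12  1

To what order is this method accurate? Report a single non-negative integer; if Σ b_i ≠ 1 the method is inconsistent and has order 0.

1

b = (-31/12, -1/3, 35/12, 1)
c = (0, 1/5, 32/39, 326/117)
Ac = (0, 0, 28/65, 15563/7605)
Σ b_i: (-31/12)·1 + (-1/3)·1 + 35/12·1 + 1·1 = 1 ✓
b·c: (-1/3)·1/5 + 35/12·32/39 + 1·326/117 = 997/195 ≠ 1/2 ⇒ order 1.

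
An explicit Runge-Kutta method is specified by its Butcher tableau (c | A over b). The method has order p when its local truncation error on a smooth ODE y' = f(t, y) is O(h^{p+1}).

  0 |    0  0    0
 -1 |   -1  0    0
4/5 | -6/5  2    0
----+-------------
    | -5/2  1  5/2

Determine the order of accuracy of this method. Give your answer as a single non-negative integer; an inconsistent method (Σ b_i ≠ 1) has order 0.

1

b = (-5/2, 1, 5/2)
c = (0, -1, 4/5)
Ac = (0, 0, -2)
Σ b_i: (-5/2)·1 + 1·1 + 5/2·1 = 1 ✓
b·c: 1·(-1) + 5/2·4/5 = 1 ≠ 1/2 ⇒ order 1.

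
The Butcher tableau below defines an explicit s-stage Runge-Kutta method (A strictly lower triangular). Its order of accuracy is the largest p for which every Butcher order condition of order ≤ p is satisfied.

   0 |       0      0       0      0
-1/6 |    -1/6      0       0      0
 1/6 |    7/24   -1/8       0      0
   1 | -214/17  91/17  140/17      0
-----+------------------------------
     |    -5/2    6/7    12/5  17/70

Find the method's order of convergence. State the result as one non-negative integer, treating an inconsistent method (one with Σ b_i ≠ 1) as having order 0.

4

b = (-5/2, 6/7, 12/5, 17/70)
c = (0, -1/6, 1/6, 1)
Ac = (0, 0, 1/48, 49/102)
Σ b_i: (-5/2)·1 + 6/7·1 + 12/5·1 + 17/70·1 = 1 ✓
b·c: 6/7·(-1/6) + 12/5·1/6 + 17/70·1 = 1/2 ✓
b·c²: 6/7·1/36 + 12/5·1/36 + 17/70·1 = 1/3 ✓
b·Ac: 12/5·1/48 + 17/70·49/102 = 1/6 ✓
b·c³: 6/7·(-1/216) + 12/5·1/216 + 17/70·1 = 1/4 ✓
b·(c∘Ac): 12/5·1/288 + 17/70·49/102 = 1/8 ✓
b·Ac²: 12/5·(-1/288) + 17/70·77/204 = 1/12 ✓
b·A²c: 17/70·35/204 = 1/24 ✓; 4 stages ⇒ order 4.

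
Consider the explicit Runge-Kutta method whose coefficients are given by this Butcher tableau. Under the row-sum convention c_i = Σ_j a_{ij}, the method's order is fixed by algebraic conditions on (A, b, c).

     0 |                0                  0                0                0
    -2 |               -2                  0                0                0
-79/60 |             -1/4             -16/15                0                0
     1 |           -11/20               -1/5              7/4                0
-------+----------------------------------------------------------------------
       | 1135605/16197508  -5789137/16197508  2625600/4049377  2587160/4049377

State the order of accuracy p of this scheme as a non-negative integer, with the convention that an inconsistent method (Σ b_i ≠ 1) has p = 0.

3

b = (1135605/16197508, -5789137/16197508, 2625600/4049377, 2587160/4049377)
c = (0, -2, -79/60, 1)
Ac = (0, 0, 32/15, -457/240)
Σ b_i: 1135605/16197508·1 + (-5789137/16197508)·1 + 2625600/4049377·1 + 2587160/4049377·1 = 1 ✓
b·c: (-5789137/16197508)·(-2) + 2625600/4049377·(-79/60) + 2587160/4049377·1 = 1/2 ✓
b·c²: (-5789137/16197508)·4 + 2625600/4049377·6241/3600 + 2587160/4049377·1 = 1/3 ✓
b·Ac: 2625600/4049377·32/15 + 2587160/4049377·(-457/240) = 1/6 ✓
b·c³: (-5789137/16197508)·(-8) + 2625600/4049377·(-493039/216000) + 2587160/4049377·1 = 367752197/182221965 ≠ 1/4 ⇒ order 3.
b·(c∘Ac): 2625600/4049377·(-632/225) + 2587160/4049377·(-457/240) = -24602805/8098754 ≠ 1/8
b·Ac²: 2625600/4049377·(-64/15) + 2587160/4049377·32167/14400 = -1952392207/1457775720 ≠ 1/12
b·A²c: 2587160/4049377·56/15 = 28976192/12148131 ≠ 1/24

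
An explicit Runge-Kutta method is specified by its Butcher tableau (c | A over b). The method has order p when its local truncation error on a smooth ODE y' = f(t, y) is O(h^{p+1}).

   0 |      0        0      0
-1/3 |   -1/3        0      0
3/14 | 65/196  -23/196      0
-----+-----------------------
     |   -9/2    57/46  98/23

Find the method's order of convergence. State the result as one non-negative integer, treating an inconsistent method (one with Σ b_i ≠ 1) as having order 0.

3

b = (-9/2, 57/46, 98/23)
c = (0, -1/3, 3/14)
Ac = (0, 0, 23/588)
Σ b_i: (-9/2)·1 + 57/46·1 + 98/23·1 = 1 ✓
b·c: 57/46·(-1/3) + 98/23·3/14 = 1/2 ✓
b·c²: 57/46·1/9 + 98/23·9/196 = 1/3 ✓
b·Ac: 98/23·23/588 = 1/6 ✓; 3 stages ⇒ order 3.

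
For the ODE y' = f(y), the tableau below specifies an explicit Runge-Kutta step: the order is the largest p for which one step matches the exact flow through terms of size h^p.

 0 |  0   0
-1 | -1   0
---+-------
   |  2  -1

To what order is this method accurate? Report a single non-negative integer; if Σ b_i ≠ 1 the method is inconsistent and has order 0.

b = (2, -1)
c = (0, -1)
Σ b_i: 2·1 + (-1)·1 = 1 ✓
b·c: (-1)·(-1) = 1 ≠ 1/2 ⇒ order 1.

1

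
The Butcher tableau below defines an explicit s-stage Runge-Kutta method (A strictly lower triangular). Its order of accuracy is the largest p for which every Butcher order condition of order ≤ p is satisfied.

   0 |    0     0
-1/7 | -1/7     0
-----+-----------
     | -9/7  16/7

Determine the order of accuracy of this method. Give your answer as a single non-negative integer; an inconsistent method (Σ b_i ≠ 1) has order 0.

1

b = (-9/7, 16/7)
c = (0, -1/7)
Σ b_i: (-9/7)·1 + 16/7·1 = 1 ✓
b·c: 16/7·(-1/7) = -16/49 ≠ 1/2 ⇒ order 1.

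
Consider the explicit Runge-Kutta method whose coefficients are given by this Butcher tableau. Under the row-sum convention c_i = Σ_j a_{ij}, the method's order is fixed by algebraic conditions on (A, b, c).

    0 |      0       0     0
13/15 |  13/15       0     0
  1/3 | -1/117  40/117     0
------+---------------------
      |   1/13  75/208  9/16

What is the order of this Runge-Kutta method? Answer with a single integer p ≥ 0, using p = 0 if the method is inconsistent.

3

b = (1/13, 75/208, 9/16)
c = (0, 13/15, 1/3)
Ac = (0, 0, 8/27)
Σ b_i: 1/13·1 + 75/208·1 + 9/16·1 = 1 ✓
b·c: 75/208·13/15 + 9/16·1/3 = 1/2 ✓
b·c²: 75/208·169/225 + 9/16·1/9 = 1/3 ✓
b·Ac: 9/16·8/27 = 1/6 ✓; 3 stages ⇒ order 3.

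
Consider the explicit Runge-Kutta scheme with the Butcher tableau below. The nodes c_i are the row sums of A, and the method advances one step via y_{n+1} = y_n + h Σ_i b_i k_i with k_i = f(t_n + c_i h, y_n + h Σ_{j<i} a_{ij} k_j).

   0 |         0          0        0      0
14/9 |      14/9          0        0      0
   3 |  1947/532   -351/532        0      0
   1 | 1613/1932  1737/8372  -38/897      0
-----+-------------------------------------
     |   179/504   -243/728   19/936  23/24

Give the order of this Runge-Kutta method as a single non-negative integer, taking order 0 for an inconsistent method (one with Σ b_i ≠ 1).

4

b = (179/504, -243/728, 19/936, 23/24)
c = (0, 14/9, 3, 1)
Ac = (0, 0, -39/38, 9/46)
Σ b_i: 179/504·1 + (-243/728)·1 + 19/936·1 + 23/24·1 = 1 ✓
b·c: (-243/728)·14/9 + 19/936·3 + 23/24·1 = 1/2 ✓
b·c²: (-243/728)·196/81 + 19/936·9 + 23/24·1 = 1/3 ✓
b·Ac: 19/936·(-39/38) + 23/24·9/46 = 1/6 ✓
b·c³: (-243/728)·2744/729 + 19/936·27 + 23/24·1 = 1/4 ✓
b·(c∘Ac): 19/936·(-117/38) + 23/24·9/46 = 1/8 ✓
b·Ac²: 19/936·(-91/57) + 23/24·25/207 = 1/12 ✓
b·A²c: 23/24·1/23 = 1/24 ✓; 4 stages ⇒ order 4.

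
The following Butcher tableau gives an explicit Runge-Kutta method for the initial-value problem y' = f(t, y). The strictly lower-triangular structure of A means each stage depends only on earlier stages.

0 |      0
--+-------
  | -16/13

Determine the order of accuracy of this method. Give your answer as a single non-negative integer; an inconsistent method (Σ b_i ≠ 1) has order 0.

b = (-16/13)
c = (0)
Σ b_i: (-16/13)·1 = -16/13 ≠ 1 ⇒ order 0.

0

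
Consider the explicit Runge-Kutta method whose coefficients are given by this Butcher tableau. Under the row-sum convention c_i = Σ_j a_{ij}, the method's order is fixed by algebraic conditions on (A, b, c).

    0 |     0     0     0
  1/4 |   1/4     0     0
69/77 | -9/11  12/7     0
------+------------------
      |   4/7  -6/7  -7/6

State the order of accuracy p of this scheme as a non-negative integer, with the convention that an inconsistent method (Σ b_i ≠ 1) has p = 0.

0

b = (4/7, -6/7, -7/6)
c = (0, 1/4, 69/77)
Ac = (0, 0, 3/7)
Σ b_i: 4/7·1 + (-6/7)·1 + (-7/6)·1 = -61/42 ≠ 1 ⇒ order 0.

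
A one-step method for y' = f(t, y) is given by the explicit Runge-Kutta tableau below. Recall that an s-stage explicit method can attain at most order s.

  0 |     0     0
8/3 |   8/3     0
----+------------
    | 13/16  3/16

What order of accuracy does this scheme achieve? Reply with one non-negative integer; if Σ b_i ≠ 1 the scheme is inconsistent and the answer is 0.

2

b = (13/16, 3/16)
c = (0, 8/3)
Σ b_i: 13/16·1 + 3/16·1 = 1 ✓
b·c: 3/16·8/3 = 1/2 ✓; 2 stages ⇒ order 2.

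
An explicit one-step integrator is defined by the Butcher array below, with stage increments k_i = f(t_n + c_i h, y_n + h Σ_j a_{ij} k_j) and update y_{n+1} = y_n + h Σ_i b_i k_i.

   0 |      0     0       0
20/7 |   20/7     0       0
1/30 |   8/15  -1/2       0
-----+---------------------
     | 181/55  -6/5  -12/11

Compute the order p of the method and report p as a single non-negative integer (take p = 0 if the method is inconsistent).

1

b = (181/55, -6/5, -12/11)
c = (0, 20/7, 1/30)
Ac = (0, 0, -10/7)
Σ b_i: 181/55·1 + (-6/5)·1 + (-12/11)·1 = 1 ✓
b·c: (-6/5)·20/7 + (-12/11)·1/30 = -1334/385 ≠ 1/2 ⇒ order 1.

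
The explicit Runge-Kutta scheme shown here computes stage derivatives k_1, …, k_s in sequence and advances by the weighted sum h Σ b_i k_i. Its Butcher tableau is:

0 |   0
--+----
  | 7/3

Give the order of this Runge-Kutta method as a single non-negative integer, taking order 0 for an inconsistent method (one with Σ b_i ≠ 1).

b = (7/3)
c = (0)
Σ b_i: 7/3·1 = 7/3 ≠ 1 ⇒ order 0.

0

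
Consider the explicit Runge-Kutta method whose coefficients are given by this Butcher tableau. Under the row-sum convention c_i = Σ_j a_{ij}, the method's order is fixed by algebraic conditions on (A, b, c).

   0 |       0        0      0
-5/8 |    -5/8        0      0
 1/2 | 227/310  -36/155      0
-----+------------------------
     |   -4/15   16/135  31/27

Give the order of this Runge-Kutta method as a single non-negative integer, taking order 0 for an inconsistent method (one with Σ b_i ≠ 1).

3

b = (-4/15, 16/135, 31/27)
c = (0, -5/8, 1/2)
Ac = (0, 0, 9/62)
Σ b_i: (-4/15)·1 + 16/135·1 + 31/27·1 = 1 ✓
b·c: 16/135·(-5/8) + 31/27·1/2 = 1/2 ✓
b·c²: 16/135·25/64 + 31/27·1/4 = 1/3 ✓
b·Ac: 31/27·9/62 = 1/6 ✓; 3 stages ⇒ order 3.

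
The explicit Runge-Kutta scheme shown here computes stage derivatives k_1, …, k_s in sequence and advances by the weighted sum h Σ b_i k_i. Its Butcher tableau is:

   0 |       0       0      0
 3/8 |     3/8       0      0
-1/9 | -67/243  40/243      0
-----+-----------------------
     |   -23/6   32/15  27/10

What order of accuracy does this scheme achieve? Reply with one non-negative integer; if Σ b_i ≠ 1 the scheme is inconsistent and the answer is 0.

3

b = (-23/6, 32/15, 27/10)
c = (0, 3/8, -1/9)
Ac = (0, 0, 5/81)
Σ b_i: (-23/6)·1 + 32/15·1 + 27/10·1 = 1 ✓
b·c: 32/15·3/8 + 27/10·(-1/9) = 1/2 ✓
b·c²: 32/15·9/64 + 27/10·1/81 = 1/3 ✓
b·Ac: 27/10·5/81 = 1/6 ✓; 3 stages ⇒ order 3.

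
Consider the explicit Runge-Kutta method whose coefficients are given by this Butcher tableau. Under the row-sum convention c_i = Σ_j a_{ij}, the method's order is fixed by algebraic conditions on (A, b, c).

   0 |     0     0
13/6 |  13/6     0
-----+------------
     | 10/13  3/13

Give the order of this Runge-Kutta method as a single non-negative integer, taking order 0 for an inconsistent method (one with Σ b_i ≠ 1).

b = (10/13, 3/13)
c = (0, 13/6)
Σ b_i: 10/13·1 + 3/13·1 = 1 ✓
b·c: 3/13·13/6 = 1/2 ✓; 2 stages ⇒ order 2.

2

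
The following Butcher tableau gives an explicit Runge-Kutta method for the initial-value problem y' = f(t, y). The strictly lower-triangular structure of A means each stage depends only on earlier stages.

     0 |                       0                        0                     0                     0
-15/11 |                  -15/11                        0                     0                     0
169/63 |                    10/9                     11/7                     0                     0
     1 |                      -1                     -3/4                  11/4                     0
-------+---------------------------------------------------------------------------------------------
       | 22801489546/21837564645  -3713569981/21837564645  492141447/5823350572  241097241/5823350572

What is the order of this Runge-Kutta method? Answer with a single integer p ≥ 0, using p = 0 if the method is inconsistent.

3

b = (22801489546/21837564645, -3713569981/21837564645, 492141447/5823350572, 241097241/5823350572)
c = (0, -15/11, 169/63, 1)
Ac = (0, 0, -15/7, 5821/693)
Σ b_i: 22801489546/21837564645·1 + (-3713569981/21837564645)·1 + 492141447/5823350572·1 + 241097241/5823350572·1 = 1 ✓
b·c: (-3713569981/21837564645)·(-15/11) + 492141447/5823350572·169/63 + 241097241/5823350572·1 = 1/2 ✓
b·c²: (-3713569981/21837564645)·225/121 + 492141447/5823350572·28561/3969 + 241097241/5823350572·1 = 1/3 ✓
b·Ac: 492141447/5823350572·(-15/7) + 241097241/5823350572·5821/693 = 1/6 ✓
b·c³: (-3713569981/21837564645)·(-3375/1331) + 492141447/5823350572·4826809/250047 + 241097241/5823350572·1 = 979709268625/465644070738 ≠ 1/4 ⇒ order 3.
b·(c∘Ac): 492141447/5823350572·(-845/147) + 241097241/5823350572·5821/693 = -602871826/4367512929 ≠ 1/8
b·Ac²: 492141447/5823350572·225/77 + 241097241/5823350572·8833904/480249 = 939215543713/931288141476 ≠ 1/12
b·A²c: 241097241/5823350572·(-165/28) = -5683006395/23293402288 ≠ 1/24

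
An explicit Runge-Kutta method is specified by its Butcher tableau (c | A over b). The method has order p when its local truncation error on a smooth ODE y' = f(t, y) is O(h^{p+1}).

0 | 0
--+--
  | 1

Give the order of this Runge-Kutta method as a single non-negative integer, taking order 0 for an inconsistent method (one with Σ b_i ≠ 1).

1

b = (1)
c = (0)
Σ b_i: 1·1 = 1 ✓; 1 stage ⇒ order 1.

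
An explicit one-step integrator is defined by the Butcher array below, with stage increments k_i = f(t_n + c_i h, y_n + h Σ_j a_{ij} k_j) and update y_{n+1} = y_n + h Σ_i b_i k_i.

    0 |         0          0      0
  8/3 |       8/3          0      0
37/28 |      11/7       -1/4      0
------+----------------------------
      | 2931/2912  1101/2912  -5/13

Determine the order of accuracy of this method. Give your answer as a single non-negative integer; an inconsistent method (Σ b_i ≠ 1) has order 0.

2

b = (2931/2912, 1101/2912, -5/13)
c = (0, 8/3, 37/28)
Ac = (0, 0, -2/3)
Σ b_i: 2931/2912·1 + 1101/2912·1 + (-5/13)·1 = 1 ✓
b·c: 1101/2912·8/3 + (-5/13)·37/28 = 1/2 ✓
b·c²: 1101/2912·64/9 + (-5/13)·1369/784 = 61673/30576 ≠ 1/3 ⇒ order 2.
b·Ac: (-5/13)·(-2/3) = 10/39 ≠ 1/6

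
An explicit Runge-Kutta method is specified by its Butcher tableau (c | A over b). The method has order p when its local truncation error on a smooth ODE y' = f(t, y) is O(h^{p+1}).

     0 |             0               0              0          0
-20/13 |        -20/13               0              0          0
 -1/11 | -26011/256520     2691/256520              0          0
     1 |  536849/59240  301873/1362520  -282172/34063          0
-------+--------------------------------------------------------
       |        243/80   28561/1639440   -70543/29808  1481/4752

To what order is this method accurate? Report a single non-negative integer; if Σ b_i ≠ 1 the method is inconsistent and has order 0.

b = (243/80, 28561/1639440, -70543/29808, 1481/4752)
c = (0, -20/13, -1/11, 1)
Ac = (0, 0, -207/12826, 1221/2962)
Σ b_i: 243/80·1 + 28561/1639440·1 + (-70543/29808)·1 + 1481/4752·1 = 1 ✓
b·c: 28561/1639440·(-20/13) + (-70543/29808)·(-1/11) + 1481/4752·1 = 1/2 ✓
b·c²: 28561/1639440·400/169 + (-70543/29808)·1/121 + 1481/4752·1 = 1/3 ✓
b·Ac: (-70543/29808)·(-207/12826) + 1481/4752·1221/2962 = 1/6 ✓
b·c³: 28561/1639440·(-8000/2197) + (-70543/29808)·(-1/1331) + 1481/4752·1 = 1/4 ✓
b·(c∘Ac): (-70543/29808)·207/141086 + 1481/4752·1221/2962 = 1/8 ✓
b·Ac²: (-70543/29808)·2070/83369 + 1481/4752·8778/19253 = 1/12 ✓
b·A²c: 1481/4752·198/1481 = 1/24 ✓; 4 stages ⇒ order 4.

4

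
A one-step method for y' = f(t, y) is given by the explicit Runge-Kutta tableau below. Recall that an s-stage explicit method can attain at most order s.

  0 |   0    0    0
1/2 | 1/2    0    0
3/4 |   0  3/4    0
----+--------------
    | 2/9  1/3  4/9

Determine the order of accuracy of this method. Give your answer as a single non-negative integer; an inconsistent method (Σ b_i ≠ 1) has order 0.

3

b = (2/9, 1/3, 4/9)
c = (0, 1/2, 3/4)
Ac = (0, 0, 3/8)
Σ b_i: 2/9·1 + 1/3·1 + 4/9·1 = 1 ✓
b·c: 1/3·1/2 + 4/9·3/4 = 1/2 ✓
b·c²: 1/3·1/4 + 4/9·9/16 = 1/3 ✓
b·Ac: 4/9·3/8 = 1/6 ✓; 3 stages ⇒ order 3.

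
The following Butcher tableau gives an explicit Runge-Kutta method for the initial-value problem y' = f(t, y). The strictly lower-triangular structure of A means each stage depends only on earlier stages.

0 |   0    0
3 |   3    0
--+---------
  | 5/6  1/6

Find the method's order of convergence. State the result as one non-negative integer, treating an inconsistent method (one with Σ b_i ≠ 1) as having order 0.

b = (5/6, 1/6)
c = (0, 3)
Σ b_i: 5/6·1 + 1/6·1 = 1 ✓
b·c: 1/6·3 = 1/2 ✓; 2 stages ⇒ order 2.

2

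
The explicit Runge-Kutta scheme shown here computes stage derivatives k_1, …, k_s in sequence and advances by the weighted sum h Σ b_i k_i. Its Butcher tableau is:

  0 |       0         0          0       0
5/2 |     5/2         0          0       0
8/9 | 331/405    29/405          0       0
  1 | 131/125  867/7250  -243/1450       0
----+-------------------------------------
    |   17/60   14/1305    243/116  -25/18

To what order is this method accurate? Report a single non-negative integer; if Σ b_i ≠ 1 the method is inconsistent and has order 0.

b = (17/60, 14/1305, 243/116, -25/18)
c = (0, 5/2, 8/9, 1)
Ac = (0, 0, 29/162, 3/20)
Σ b_i: 17/60·1 + 14/1305·1 + 243/116·1 + (-25/18)·1 = 1 ✓
b·c: 14/1305·5/2 + 243/116·8/9 + (-25/18)·1 = 1/2 ✓
b·c²: 14/1305·25/4 + 243/116·64/81 + (-25/18)·1 = 1/3 ✓
b·Ac: 243/116·29/162 + (-25/18)·3/20 = 1/6 ✓
b·c³: 14/1305·125/8 + 243/116·512/729 + (-25/18)·1 = 1/4 ✓
b·(c∘Ac): 243/116·116/729 + (-25/18)·3/20 = 1/8 ✓
b·Ac²: 243/116·145/324 + (-25/18)·123/200 = 1/12 ✓
b·A²c: (-25/18)·(-3/100) = 1/24 ✓; 4 stages ⇒ order 4.

4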